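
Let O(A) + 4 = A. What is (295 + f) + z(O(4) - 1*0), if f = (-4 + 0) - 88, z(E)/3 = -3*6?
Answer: 149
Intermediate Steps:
O(A) = -4 + A
z(E) = -54 (z(E) = 3*(-3*6) = 3*(-18) = -54)
f = -92 (f = -4 - 88 = -92)
(295 + f) + z(O(4) - 1*0) = (295 - 92) - 54 = 203 - 54 = 149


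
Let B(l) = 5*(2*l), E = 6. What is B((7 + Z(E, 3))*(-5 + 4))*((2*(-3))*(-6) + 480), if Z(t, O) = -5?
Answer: -10320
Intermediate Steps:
B(l) = 10*l
B((7 + Z(E, 3))*(-5 + 4))*((2*(-3))*(-6) + 480) = (10*((7 - 5)*(-5 + 4)))*((2*(-3))*(-6) + 480) = (10*(2*(-1)))*(-6*(-6) + 480) = (10*(-2))*(36 + 480) = -20*516 = -10320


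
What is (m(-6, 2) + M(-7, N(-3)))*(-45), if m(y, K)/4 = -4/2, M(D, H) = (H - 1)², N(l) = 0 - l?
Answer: 180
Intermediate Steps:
N(l) = -l
M(D, H) = (-1 + H)²
m(y, K) = -8 (m(y, K) = 4*(-4/2) = 4*(-4*½) = 4*(-2) = -8)
(m(-6, 2) + M(-7, N(-3)))*(-45) = (-8 + (-1 - 1*(-3))²)*(-45) = (-8 + (-1 + 3)²)*(-45) = (-8 + 2²)*(-45) = (-8 + 4)*(-45) = -4*(-45) = 180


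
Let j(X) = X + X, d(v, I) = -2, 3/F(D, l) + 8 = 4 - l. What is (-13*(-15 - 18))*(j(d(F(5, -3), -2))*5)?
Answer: -8580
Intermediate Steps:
F(D, l) = 3/(-4 - l) (F(D, l) = 3/(-8 + (4 - l)) = 3/(-4 - l))
j(X) = 2*X
(-13*(-15 - 18))*(j(d(F(5, -3), -2))*5) = (-13*(-15 - 18))*((2*(-2))*5) = (-13*(-33))*(-4*5) = 429*(-20) = -8580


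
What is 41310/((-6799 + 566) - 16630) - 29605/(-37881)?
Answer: -296001665/288691101 ≈ -1.0253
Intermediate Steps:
41310/((-6799 + 566) - 16630) - 29605/(-37881) = 41310/(-6233 - 16630) - 29605*(-1/37881) = 41310/(-22863) + 29605/37881 = 41310*(-1/22863) + 29605/37881 = -13770/7621 + 29605/37881 = -296001665/288691101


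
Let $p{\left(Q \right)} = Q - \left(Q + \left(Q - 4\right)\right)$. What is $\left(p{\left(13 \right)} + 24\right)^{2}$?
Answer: $225$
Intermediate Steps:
$p{\left(Q \right)} = 4 - Q$ ($p{\left(Q \right)} = Q - \left(Q + \left(Q - 4\right)\right) = Q - \left(Q + \left(-4 + Q\right)\right) = Q - \left(-4 + 2 Q\right) = 4 - Q$)
$\left(p{\left(13 \right)} + 24\right)^{2} = \left(\left(4 - 13\right) + 24\right)^{2} = \left(-9 + 24\right)^{2} = 15^{2} = 225$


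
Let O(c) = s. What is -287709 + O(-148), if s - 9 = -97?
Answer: -287797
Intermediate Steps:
s = -88 (s = 9 - 97 = -88)
O(c) = -88
-287709 + O(-148) = -287709 - 88 = -287797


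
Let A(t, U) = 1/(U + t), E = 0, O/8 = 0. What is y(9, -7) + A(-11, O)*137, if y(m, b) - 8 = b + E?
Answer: -126/11 ≈ -11.455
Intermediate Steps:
O = 0 (O = 8*0 = 0)
y(m, b) = 8 + b (y(m, b) = 8 + (b + 0) = 8 + b)
y(9, -7) + A(-11, O)*137 = (8 - 7) + 137/(0 - 11) = 1 + 137/(-11) = 1 - 1/11*137 = 1 - 137/11 = -126/11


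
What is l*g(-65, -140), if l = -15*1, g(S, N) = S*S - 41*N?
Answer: -149475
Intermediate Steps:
g(S, N) = S**2 - 41*N
l = -15
l*g(-65, -140) = -15*((-65)**2 - 41*(-140)) = -15*(4225 + 5740) = -15*9965 = -149475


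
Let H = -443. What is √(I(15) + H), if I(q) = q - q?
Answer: I*√443 ≈ 21.048*I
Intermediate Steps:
I(q) = 0
√(I(15) + H) = √(0 - 443) = √(-443) = I*√443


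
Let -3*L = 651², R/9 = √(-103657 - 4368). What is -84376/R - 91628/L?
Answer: 91628/141267 + 84376*I*√4321/194445 ≈ 0.64862 + 28.524*I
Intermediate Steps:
R = 45*I*√4321 (R = 9*√(-103657 - 4368) = 9*√(-108025) = 9*(5*I*√4321) = 45*I*√4321 ≈ 2958.0*I)
L = -141267 (L = -⅓*651² = -⅓*423801 = -141267)
-84376/R - 91628/L = -84376*(-I*√4321/194445) - 91628/(-141267) = -(-84376)*I*√4321/194445 - 91628*(-1/141267) = 84376*I*√4321/194445 + 91628/141267 = 91628/141267 + 84376*I*√4321/194445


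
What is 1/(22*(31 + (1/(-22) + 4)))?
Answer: 1/769 ≈ 0.0013004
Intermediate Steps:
1/(22*(31 + (1/(-22) + 4))) = 1/(22*(31 + (-1/22 + 4))) = 1/(22*(31 + 87/22)) = 1/(22*(769/22)) = 1/769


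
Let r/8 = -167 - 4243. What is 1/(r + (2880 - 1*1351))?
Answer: -1/33751 ≈ -2.9629e-5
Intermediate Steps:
r = -35280 (r = 8*(-167 - 4243) = 8*(-4410) = -35280)
1/(r + (2880 - 1*1351)) = 1/(-35280 + (2880 - 1*1351)) = 1/(-35280 + (2880 - 1351)) = 1/(-35280 + 1529) = 1/(-33751) = -1/33751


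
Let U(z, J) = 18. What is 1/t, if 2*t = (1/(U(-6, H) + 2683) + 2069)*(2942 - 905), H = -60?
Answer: 2701/5691754845 ≈ 4.7455e-7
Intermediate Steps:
t = 5691754845/2701 (t = ((1/(18 + 2683) + 2069)*(2942 - 905))/2 = ((1/2701 + 2069)*2037)/2 = ((5588370/2701)*2037)/2 = (½)*(11383509690/2701) = 5691754845/2701 ≈ 2.1073e+6)
1/t = 1/(5691754845/2701) = 2701/5691754845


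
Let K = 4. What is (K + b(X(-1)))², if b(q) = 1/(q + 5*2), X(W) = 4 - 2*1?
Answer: 2401/144 ≈ 16.674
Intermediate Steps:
X(W) = 2 (X(W) = 4 - 2 = 2)
b(q) = 1/(10 + q) (b(q) = 1/(q + 10) = 1/(10 + q))
(K + b(X(-1)))² = (4 + 1/(10 + 2))² = (4 + 1/12)² = (49/12)² = 2401/144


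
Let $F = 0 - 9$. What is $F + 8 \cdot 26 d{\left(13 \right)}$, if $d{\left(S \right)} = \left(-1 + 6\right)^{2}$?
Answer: $5191$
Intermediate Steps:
$F = -9$ ($F = 0 - 9 = -9$)
$d{\left(S \right)} = 25$ ($d{\left(S \right)} = 5^{2} = 25$)
$F + 8 \cdot 26 d{\left(13 \right)} = -9 + 8 \cdot 26 \cdot 25 = -9 + 208 \cdot 25 = -9 + 5200 = 5191$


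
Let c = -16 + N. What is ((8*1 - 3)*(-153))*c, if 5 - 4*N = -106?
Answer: -35955/4 ≈ -8988.8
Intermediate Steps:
N = 111/4 (N = 5/4 - ¼*(-106) = 5/4 + 53/2 = 111/4 ≈ 27.750)
c = 47/4 (c = -16 + 111/4 = 47/4 ≈ 11.750)
((8*1 - 3)*(-153))*c = ((8*1 - 3)*(-153))*(47/4) = ((8 - 3)*(-153))*(47/4) = (5*(-153))*(47/4) = -765*47/4 = -35955/4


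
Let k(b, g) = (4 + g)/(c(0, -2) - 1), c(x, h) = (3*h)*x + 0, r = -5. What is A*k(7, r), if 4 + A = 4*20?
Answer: 76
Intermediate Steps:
c(x, h) = 3*h*x (c(x, h) = 3*h*x + 0 = 3*h*x)
k(b, g) = -4 - g (k(b, g) = (4 + g)/(3*(-2)*0 - 1) = (4 + g)/(0 - 1) = (4 + g)/(-1) = (4 + g)*(-1) = -4 - g)
A = 76 (A = -4 + 4*20 = -4 + 80 = 76)
A*k(7, r) = 76*(-4 - 1*(-5)) = 76*(-4 + 5) = 76*1 = 76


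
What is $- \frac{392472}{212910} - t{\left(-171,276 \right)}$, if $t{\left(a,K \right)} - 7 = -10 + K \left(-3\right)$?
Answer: $\frac{29422623}{35485} \approx 829.16$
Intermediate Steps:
$t{\left(a,K \right)} = -3 - 3 K$ ($t{\left(a,K \right)} = 7 + \left(-10 + K \left(-3\right)\right) = 7 - \left(10 + 3 K\right) = -3 - 3 K$)
$- \frac{392472}{212910} - t{\left(-171,276 \right)} = - \frac{392472}{212910} - \left(-3 - 828\right) = \left(-392472\right) \frac{1}{212910} - \left(-3 - 828\right) = - \frac{65412}{35485} - -831 = - \frac{65412}{35485} + 831 = \frac{29422623}{35485}$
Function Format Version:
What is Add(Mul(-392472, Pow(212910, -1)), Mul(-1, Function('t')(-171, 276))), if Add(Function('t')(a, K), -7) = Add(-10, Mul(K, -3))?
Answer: Rational(29422623, 35485) ≈ 829.16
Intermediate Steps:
Function('t')(a, K) = Add(-3, Mul(-3, K)) (Function('t')(a, K) = Add(7, Add(-10, Mul(K, -3))) = Add(7, Add(-10, Mul(-3, K))) = Add(-3, Mul(-3, K)))
Add(Mul(-392472, Pow(212910, -1)), Mul(-1, Function('t')(-171, 276))) = Add(Mul(-392472, Pow(212910, -1)), Mul(-1, Add(-3, Mul(-3, 276)))) = Add(Mul(-392472, Rational(1, 212910)), Mul(-1, Add(-3, -828))) = Add(Rational(-65412, 35485), Mul(-1, -831)) = Add(Rational(-65412, 35485), 831) = Rational(29422623, 35485)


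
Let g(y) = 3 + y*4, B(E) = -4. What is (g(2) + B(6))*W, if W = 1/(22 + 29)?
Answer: 7/51 ≈ 0.13725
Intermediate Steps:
W = 1/51 ≈ 0.019608
g(y) = 3 + 4*y
(g(2) + B(6))*W = ((3 + 4*2) - 4)*(1/51) = ((3 + 8) - 4)*(1/51) = (11 - 4)*(1/51) = 7*(1/51) = 7/51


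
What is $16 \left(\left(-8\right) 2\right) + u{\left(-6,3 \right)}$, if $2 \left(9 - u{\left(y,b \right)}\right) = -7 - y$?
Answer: $- \frac{493}{2} \approx -246.5$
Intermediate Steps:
$u{\left(y,b \right)} = \frac{25}{2} + \frac{y}{2}$ ($u{\left(y,b \right)} = 9 - \frac{-7 - y}{2} = 9 + \left(\frac{7}{2} + \frac{y}{2}\right) = \frac{25}{2} + \frac{y}{2}$)
$16 \left(\left(-8\right) 2\right) + u{\left(-6,3 \right)} = 16 \left(\left(-8\right) 2\right) + \left(\frac{25}{2} + \frac{1}{2} \left(-6\right)\right) = 16 \left(-16\right) + \left(\frac{25}{2} - 3\right) = -256 + \frac{19}{2} = - \frac{493}{2}$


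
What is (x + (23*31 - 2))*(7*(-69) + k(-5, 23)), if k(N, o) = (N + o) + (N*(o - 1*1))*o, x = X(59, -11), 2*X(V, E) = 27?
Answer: -4339755/2 ≈ -2.1699e+6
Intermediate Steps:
X(V, E) = 27/2 (X(V, E) = (½)*27 = 27/2)
x = 27/2 ≈ 13.500
k(N, o) = N + o + N*o*(-1 + o) (k(N, o) = (N + o) + (N*(o - 1))*o = (N + o) + (N*(-1 + o))*o = (N + o) + N*o*(-1 + o) = N + o + N*o*(-1 + o))
(x + (23*31 - 2))*(7*(-69) + k(-5, 23)) = (27/2 + (23*31 - 2))*(7*(-69) + (-5 + 23 - 5*23² - 1*(-5)*23)) = (27/2 + (713 - 2))*(-483 + (-5 + 23 - 5*529 + 115)) = (27/2 + 711)*(-483 + (-5 + 23 - 2645 + 115)) = 1449*(-483 - 2512)/2 = (1449/2)*(-2995) = -4339755/2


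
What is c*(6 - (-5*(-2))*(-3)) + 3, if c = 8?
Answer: 291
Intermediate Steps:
c*(6 - (-5*(-2))*(-3)) + 3 = 8*(6 - (-5*(-2))*(-3)) + 3 = 8*(6 - 10*(-3)) + 3 = 8*(6 - 1*(-30)) + 3 = 8*(6 + 30) + 3 = 8*36 + 3 = 288 + 3 = 291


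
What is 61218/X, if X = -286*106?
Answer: -30609/15158 ≈ -2.0193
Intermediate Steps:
X = -30316
61218/X = 61218/(-30316) = 61218*(-1/30316) = -30609/15158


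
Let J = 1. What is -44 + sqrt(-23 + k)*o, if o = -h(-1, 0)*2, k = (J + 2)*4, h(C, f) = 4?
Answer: -44 - 8*I*sqrt(11) ≈ -44.0 - 26.533*I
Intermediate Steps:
k = 12 (k = (1 + 2)*4 = 3*4 = 12)
o = -8 (o = -1*4*2 = -4*2 = -8)
-44 + sqrt(-23 + k)*o = -44 + sqrt(-23 + 12)*(-8) = -44 + sqrt(-11)*(-8) = -44 + (I*sqrt(11))*(-8) = -44 - 8*I*sqrt(11)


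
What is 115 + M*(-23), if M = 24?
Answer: -437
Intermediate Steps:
115 + M*(-23) = 115 + 24*(-23) = 115 - 552 = -437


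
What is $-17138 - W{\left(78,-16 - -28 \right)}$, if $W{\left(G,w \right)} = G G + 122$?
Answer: $-23344$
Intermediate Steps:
$W{\left(G,w \right)} = 122 + G^{2}$ ($W{\left(G,w \right)} = G^{2} + 122 = 122 + G^{2}$)
$-17138 - W{\left(78,-16 - -28 \right)} = -17138 - \left(122 + 78^{2}\right) = -17138 - \left(122 + 6084\right) = -17138 - 6206 = -23344$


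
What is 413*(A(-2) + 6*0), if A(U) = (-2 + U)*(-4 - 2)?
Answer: 9912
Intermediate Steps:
A(U) = 12 - 6*U (A(U) = (-2 + U)*(-6) = 12 - 6*U)
413*(A(-2) + 6*0) = 413*((12 - 6*(-2)) + 6*0) = 413*((12 + 12) + 0) = 413*(24 + 0) = 413*24 = 9912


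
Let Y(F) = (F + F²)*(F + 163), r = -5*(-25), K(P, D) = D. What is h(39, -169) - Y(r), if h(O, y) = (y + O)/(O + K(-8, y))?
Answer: -4535999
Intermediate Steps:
h(O, y) = 1 (h(O, y) = (y + O)/(O + y) = (O + y)/(O + y) = 1)
r = 125
Y(F) = (163 + F)*(F + F²) (Y(F) = (F + F²)*(163 + F) = (163 + F)*(F + F²))
h(39, -169) - Y(r) = 1 - 125*(163 + 125² + 164*125) = 1 - 125*(163 + 15625 + 20500) = 1 - 125*36288 = 1 - 1*4536000 = 1 - 4536000 = -4535999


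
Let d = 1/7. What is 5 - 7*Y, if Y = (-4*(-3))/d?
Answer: -583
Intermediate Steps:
d = ⅐ ≈ 0.14286
Y = 84 (Y = (-4*(-3))/(⅐) = 12*7 = 84)
5 - 7*Y = 5 - 7*84 = 5 - 588 = -583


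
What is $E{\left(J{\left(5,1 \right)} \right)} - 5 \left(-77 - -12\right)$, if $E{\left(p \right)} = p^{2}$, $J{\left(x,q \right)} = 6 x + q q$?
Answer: $1286$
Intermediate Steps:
$J{\left(x,q \right)} = q^{2} + 6 x$ ($J{\left(x,q \right)} = 6 x + q^{2} = q^{2} + 6 x$)
$E{\left(J{\left(5,1 \right)} \right)} - 5 \left(-77 - -12\right) = \left(1^{2} + 6 \cdot 5\right)^{2} - 5 \left(-77 - -12\right) = \left(1 + 30\right)^{2} - 5 \left(-77 + 12\right) = 31^{2} - -325 = 961 + 325 = 1286$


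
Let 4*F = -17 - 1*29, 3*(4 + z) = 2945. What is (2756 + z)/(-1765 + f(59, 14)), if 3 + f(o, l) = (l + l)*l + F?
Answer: -22402/8325 ≈ -2.6909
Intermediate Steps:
z = 2933/3 (z = -4 + (1/3)*2945 = -4 + 2945/3 = 2933/3 ≈ 977.67)
F = -23/2 (F = (-17 - 1*29)/4 = (-17 - 29)/4 = (1/4)*(-46) = -23/2 ≈ -11.500)
f(o, l) = -29/2 + 2*l**2 (f(o, l) = -3 + ((l + l)*l - 23/2) = -3 + ((2*l)*l - 23/2) = -3 + (2*l**2 - 23/2) = -3 + (-23/2 + 2*l**2) = -29/2 + 2*l**2)
(2756 + z)/(-1765 + f(59, 14)) = (2756 + 2933/3)/(-1765 + (-29/2 + 2*14**2)) = 11201/(3*(-1765 + (-29/2 + 2*196))) = 11201/(3*(-1765 + (-29/2 + 392))) = 11201/(3*(-1765 + 755/2)) = 11201/(3*(-2775/2)) = (11201/3)*(-2/2775) = -22402/8325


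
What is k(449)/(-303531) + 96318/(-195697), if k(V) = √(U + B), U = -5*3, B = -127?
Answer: -96318/195697 - I*√142/303531 ≈ -0.49218 - 3.9259e-5*I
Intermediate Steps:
U = -15 (U = -1*15 = -15)
k(V) = I*√142 (k(V) = √(-15 - 127) = √(-142) = I*√142)
k(449)/(-303531) + 96318/(-195697) = (I*√142)/(-303531) + 96318/(-195697) = (I*√142)*(-1/303531) + 96318*(-1/195697) = -I*√142/303531 - 96318/195697 = -96318/195697 - I*√142/303531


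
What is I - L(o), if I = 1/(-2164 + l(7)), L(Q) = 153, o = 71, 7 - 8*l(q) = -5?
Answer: -661727/4325 ≈ -153.00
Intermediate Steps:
l(q) = 3/2 (l(q) = 7/8 - ⅛*(-5) = 7/8 + 5/8 = 3/2)
I = -2/4325 (I = 1/(-2164 + 3/2) = 1/(-4325/2) = -2/4325 ≈ -0.00046243)
I - L(o) = -2/4325 - 1*153 = -2/4325 - 153 = -661727/4325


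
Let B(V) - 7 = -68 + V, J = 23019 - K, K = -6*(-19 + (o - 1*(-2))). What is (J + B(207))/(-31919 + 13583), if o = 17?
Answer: -23165/18336 ≈ -1.2634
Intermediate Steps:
K = 0 (K = -6*(-19 + (17 - 1*(-2))) = -6*(-19 + (17 + 2)) = -6*(-19 + 19) = -6*0 = 0)
J = 23019 (J = 23019 - 1*0 = 23019 + 0 = 23019)
B(V) = -61 + V (B(V) = 7 + (-68 + V) = -61 + V)
(J + B(207))/(-31919 + 13583) = (23019 + (-61 + 207))/(-31919 + 13583) = (23019 + 146)/(-18336) = 23165*(-1/18336) = -23165/18336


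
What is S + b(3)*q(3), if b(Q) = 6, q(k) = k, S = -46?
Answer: -28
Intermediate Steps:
S + b(3)*q(3) = -46 + 6*3 = -46 + 18 = -28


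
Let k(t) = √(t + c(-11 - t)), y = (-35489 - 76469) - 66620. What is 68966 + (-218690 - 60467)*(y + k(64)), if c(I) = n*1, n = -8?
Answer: 49851367712 - 558314*√14 ≈ 4.9849e+10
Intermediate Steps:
c(I) = -8 (c(I) = -8*1 = -8)
y = -178578 (y = -111958 - 66620 = -178578)
k(t) = √(-8 + t) (k(t) = √(t - 8) = √(-8 + t))
68966 + (-218690 - 60467)*(y + k(64)) = 68966 + (-218690 - 60467)*(-178578 + √(-8 + 64)) = 68966 - 279157*(-178578 + √56) = 68966 - 279157*(-178578 + 2*√14) = 68966 + (49851298746 - 558314*√14) = 49851367712 - 558314*√14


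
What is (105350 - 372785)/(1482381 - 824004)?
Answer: -29715/73153 ≈ -0.40620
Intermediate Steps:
(105350 - 372785)/(1482381 - 824004) = -267435/658377 = -267435*1/658377 = -29715/73153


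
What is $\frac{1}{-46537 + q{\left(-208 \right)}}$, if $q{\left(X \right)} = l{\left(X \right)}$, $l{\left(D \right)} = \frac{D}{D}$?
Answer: $- \frac{1}{46536} \approx -2.1489 \cdot 10^{-5}$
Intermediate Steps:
$l{\left(D \right)} = 1$
$q{\left(X \right)} = 1$
$\frac{1}{-46537 + q{\left(-208 \right)}} = \frac{1}{-46537 + 1} = \frac{1}{-46536} = - \frac{1}{46536}$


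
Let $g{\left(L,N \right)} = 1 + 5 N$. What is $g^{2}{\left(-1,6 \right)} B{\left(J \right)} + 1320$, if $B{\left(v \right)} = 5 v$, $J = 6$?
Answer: $30150$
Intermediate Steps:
$g^{2}{\left(-1,6 \right)} B{\left(J \right)} + 1320 = \left(1 + 5 \cdot 6\right)^{2} \cdot 5 \cdot 6 + 1320 = \left(1 + 30\right)^{2} \cdot 30 + 1320 = 31^{2} \cdot 30 + 1320 = 961 \cdot 30 + 1320 = 28830 + 1320 = 30150$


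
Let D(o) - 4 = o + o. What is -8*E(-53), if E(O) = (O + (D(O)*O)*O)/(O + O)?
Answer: -21628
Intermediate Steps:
D(o) = 4 + 2*o (D(o) = 4 + (o + o) = 4 + 2*o)
E(O) = (O + O**2*(4 + 2*O))/(2*O) (E(O) = (O + ((4 + 2*O)*O)*O)/(O + O) = (O + (O*(4 + 2*O))*O)/((2*O)) = (O + O**2*(4 + 2*O))*(1/(2*O)) = (O + O**2*(4 + 2*O))/(2*O))
-8*E(-53) = -8*(1/2 - 53*(2 - 53)) = -8*(1/2 - 53*(-51)) = -8*(1/2 + 2703) = -8*5407/2 = -21628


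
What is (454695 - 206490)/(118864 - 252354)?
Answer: -49641/26698 ≈ -1.8594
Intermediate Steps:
(454695 - 206490)/(118864 - 252354) = 248205/(-133490) = 248205*(-1/133490) = -49641/26698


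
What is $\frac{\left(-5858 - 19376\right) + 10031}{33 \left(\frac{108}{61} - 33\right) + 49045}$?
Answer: $- \frac{927383}{2928880} \approx -0.31663$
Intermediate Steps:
$\frac{\left(-5858 - 19376\right) + 10031}{33 \left(\frac{108}{61} - 33\right) + 49045} = \frac{\left(-5858 - 19376\right) + 10031}{33 \left(108 \cdot \frac{1}{61} - 33\right) + 49045} = \frac{-25234 + 10031}{33 \left(\frac{108}{61} - 33\right) + 49045} = - \frac{15203}{33 \left(- \frac{1905}{61}\right) + 49045} = - \frac{15203}{- \frac{62865}{61} + 49045} = - \frac{15203}{\frac{2928880}{61}} = \left(-15203\right) \frac{61}{2928880} = - \frac{927383}{2928880}$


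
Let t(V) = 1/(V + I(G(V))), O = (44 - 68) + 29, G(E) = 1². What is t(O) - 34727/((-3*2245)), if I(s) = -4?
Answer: 41462/6735 ≈ 6.1562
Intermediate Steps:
G(E) = 1
O = 5 (O = -24 + 29 = 5)
t(V) = 1/(-4 + V) (t(V) = 1/(V - 4) = 1/(-4 + V))
t(O) - 34727/((-3*2245)) = 1/(-4 + 5) - 34727/((-3*2245)) = 1/1 - 34727/(-6735) = 1 - 34727*(-1)/6735 = 1 - 1*(-34727/6735) = 1 + 34727/6735 = 41462/6735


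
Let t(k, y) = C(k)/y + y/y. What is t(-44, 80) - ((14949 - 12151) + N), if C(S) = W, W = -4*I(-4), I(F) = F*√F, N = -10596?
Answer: 7799 + 2*I/5 ≈ 7799.0 + 0.4*I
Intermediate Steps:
I(F) = F^(3/2)
W = 32*I (W = -(-32)*I = 32*I ≈ 32.0*I)
C(S) = 32*I
t(k, y) = 1 + 32*I/y (t(k, y) = (32*I)/y + y/y = 32*I/y + 1 = 1 + 32*I/y)
t(-44, 80) - ((14949 - 12151) + N) = (80 + 32*I)/80 - ((14949 - 12151) - 10596) = (80 + 32*I)/80 - (2798 - 10596) = (1 + 2*I/5) - 1*(-7798) = (1 + 2*I/5) + 7798 = 7799 + 2*I/5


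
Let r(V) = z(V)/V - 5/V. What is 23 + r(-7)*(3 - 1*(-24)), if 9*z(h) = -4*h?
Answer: 212/7 ≈ 30.286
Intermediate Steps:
z(h) = -4*h/9 (z(h) = (-4*h)/9 = -4*h/9)
r(V) = -4/9 - 5/V (r(V) = (-4*V/9)/V - 5/V = -4/9 - 5/V)
23 + r(-7)*(3 - 1*(-24)) = 23 + (-4/9 - 5/(-7))*(3 - 1*(-24)) = 23 + (-4/9 - 5*(-⅐))*(3 + 24) = 23 + (-4/9 + 5/7)*27 = 23 + (17/63)*27 = 23 + 51/7 = 212/7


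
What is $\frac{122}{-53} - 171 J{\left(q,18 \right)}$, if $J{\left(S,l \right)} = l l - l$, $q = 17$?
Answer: $- \frac{2773400}{53} \approx -52328.0$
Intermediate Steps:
$J{\left(S,l \right)} = l^{2} - l$
$\frac{122}{-53} - 171 J{\left(q,18 \right)} = \frac{122}{-53} - 171 \cdot 18 \left(-1 + 18\right) = 122 \left(- \frac{1}{53}\right) - 171 \cdot 18 \cdot 17 = - \frac{122}{53} - 52326 = - \frac{2773400}{53}$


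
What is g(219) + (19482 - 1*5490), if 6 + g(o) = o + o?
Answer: 14424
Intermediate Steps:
g(o) = -6 + 2*o (g(o) = -6 + (o + o) = -6 + 2*o)
g(219) + (19482 - 1*5490) = (-6 + 2*219) + (19482 - 1*5490) = (-6 + 438) + (19482 - 5490) = 432 + 13992 = 14424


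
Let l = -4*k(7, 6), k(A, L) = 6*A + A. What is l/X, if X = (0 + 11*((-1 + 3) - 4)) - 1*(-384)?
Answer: -98/181 ≈ -0.54144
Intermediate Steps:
k(A, L) = 7*A
l = -196 (l = -28*7 = -4*49 = -196)
X = 362 (X = (0 + 11*(2 - 4)) + 384 = (0 + 11*(-2)) + 384 = (0 - 22) + 384 = -22 + 384 = 362)
l/X = -196/362 = -196*1/362 = -98/181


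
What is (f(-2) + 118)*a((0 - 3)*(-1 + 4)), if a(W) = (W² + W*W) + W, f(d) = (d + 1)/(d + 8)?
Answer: 36057/2 ≈ 18029.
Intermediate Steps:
f(d) = (1 + d)/(8 + d)
a(W) = W + 2*W² (a(W) = (W² + W²) + W = 2*W² + W = W + 2*W²)
(f(-2) + 118)*a((0 - 3)*(-1 + 4)) = ((1 - 2)/(8 - 2) + 118)*(((0 - 3)*(-1 + 4))*(1 + 2*((0 - 3)*(-1 + 4)))) = (-1/6 + 118)*((-3*3)*(1 + 2*(-3*3))) = ((⅙)*(-1) + 118)*(-9*(1 + 2*(-9))) = (-⅙ + 118)*(-9*(1 - 18)) = 707*(-9*(-17))/6 = (707/6)*153 = 36057/2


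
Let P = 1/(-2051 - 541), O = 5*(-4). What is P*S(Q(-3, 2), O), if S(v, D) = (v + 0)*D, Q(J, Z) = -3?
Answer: -5/216 ≈ -0.023148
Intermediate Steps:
O = -20
S(v, D) = D*v (S(v, D) = v*D = D*v)
P = -1/2592 (P = 1/(-2592) = -1/2592 ≈ -0.00038580)
P*S(Q(-3, 2), O) = -(-5)*(-3)/648 = -1/2592*60 = -5/216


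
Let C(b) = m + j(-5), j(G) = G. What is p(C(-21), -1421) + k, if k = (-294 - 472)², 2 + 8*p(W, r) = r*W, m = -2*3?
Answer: 4709677/8 ≈ 5.8871e+5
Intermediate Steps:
m = -6
C(b) = -11 (C(b) = -6 - 5 = -11)
p(W, r) = -¼ + W*r/8 (p(W, r) = -¼ + (r*W)/8 = -¼ + (W*r)/8 = -¼ + W*r/8)
k = 586756 (k = (-766)² = 586756)
p(C(-21), -1421) + k = (-¼ + (⅛)*(-11)*(-1421)) + 586756 = (-¼ + 15631/8) + 586756 = 15629/8 + 586756 = 4709677/8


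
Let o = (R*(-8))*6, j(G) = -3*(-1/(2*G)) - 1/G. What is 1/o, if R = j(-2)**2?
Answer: -1/3 ≈ -0.33333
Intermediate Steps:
j(G) = 1/(2*G) (j(G) = -(-3)/(2*G) - 1/G = 3/(2*G) - 1/G = 1/(2*G))
R = 1/16 (R = ((1/2)/(-2))**2 = ((1/2)*(-1/2))**2 = (-1/4)**2 = 1/16 ≈ 0.062500)
o = -3 (o = ((1/16)*(-8))*6 = -1/2*6 = -3)
1/o = 1/(-3) = -1/3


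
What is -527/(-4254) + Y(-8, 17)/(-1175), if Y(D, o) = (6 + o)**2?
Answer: -1631141/4998450 ≈ -0.32633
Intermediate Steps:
-527/(-4254) + Y(-8, 17)/(-1175) = -527/(-4254) + (6 + 17)**2/(-1175) = -527*(-1/4254) + 23**2*(-1/1175) = 527/4254 + 529*(-1/1175) = 527/4254 - 529/1175 = -1631141/4998450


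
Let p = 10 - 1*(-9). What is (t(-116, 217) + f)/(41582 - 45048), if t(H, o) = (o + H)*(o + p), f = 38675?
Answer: -62511/3466 ≈ -18.035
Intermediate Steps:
p = 19 (p = 10 + 9 = 19)
t(H, o) = (19 + o)*(H + o) (t(H, o) = (o + H)*(o + 19) = (H + o)*(19 + o) = (19 + o)*(H + o))
(t(-116, 217) + f)/(41582 - 45048) = ((217**2 + 19*(-116) + 19*217 - 116*217) + 38675)/(41582 - 45048) = ((47089 - 2204 + 4123 - 25172) + 38675)/(-3466) = (23836 + 38675)*(-1/3466) = 62511*(-1/3466) = -62511/3466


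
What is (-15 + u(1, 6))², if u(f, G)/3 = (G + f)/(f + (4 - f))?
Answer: 1521/16 ≈ 95.063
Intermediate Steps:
u(f, G) = 3*G/4 + 3*f/4 (u(f, G) = 3*((G + f)/(f + (4 - f))) = 3*((G + f)/4) = 3*((G + f)*(¼)) = 3*(G/4 + f/4) = 3*G/4 + 3*f/4)
(-15 + u(1, 6))² = (-15 + ((¾)*6 + (¾)*1))² = (-15 + (9/2 + ¾))² = (-15 + 21/4)² = (-39/4)² = 1521/16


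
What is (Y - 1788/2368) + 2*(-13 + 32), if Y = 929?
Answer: 572017/592 ≈ 966.25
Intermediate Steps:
(Y - 1788/2368) + 2*(-13 + 32) = (929 - 1788/2368) + 2*(-13 + 32) = (929 - 1788*1/2368) + 2*19 = (929 - 447/592) + 38 = 549521/592 + 38 = 572017/592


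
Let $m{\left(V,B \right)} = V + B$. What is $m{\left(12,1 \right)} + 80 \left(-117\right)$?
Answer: $-9347$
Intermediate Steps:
$m{\left(V,B \right)} = B + V$
$m{\left(12,1 \right)} + 80 \left(-117\right) = \left(1 + 12\right) + 80 \left(-117\right) = 13 - 9360 = -9347$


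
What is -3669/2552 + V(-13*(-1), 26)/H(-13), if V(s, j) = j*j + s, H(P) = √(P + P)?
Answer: -3669/2552 - 53*I*√26/2 ≈ -1.4377 - 135.12*I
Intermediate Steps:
H(P) = √2*√P (H(P) = √(2*P) = √2*√P)
V(s, j) = s + j² (V(s, j) = j² + s = s + j²)
-3669/2552 + V(-13*(-1), 26)/H(-13) = -3669/2552 + (-13*(-1) + 26²)/((√2*√(-13))) = -3669*1/2552 + (13 + 676)/((√2*(I*√13))) = -3669/2552 + 689/((I*√26)) = -3669/2552 + 689*(-I*√26/26) = -3669/2552 - 53*I*√26/2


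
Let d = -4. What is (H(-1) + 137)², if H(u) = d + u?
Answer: 17424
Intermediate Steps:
H(u) = -4 + u
(H(-1) + 137)² = ((-4 - 1) + 137)² = (-5 + 137)² = 132² = 17424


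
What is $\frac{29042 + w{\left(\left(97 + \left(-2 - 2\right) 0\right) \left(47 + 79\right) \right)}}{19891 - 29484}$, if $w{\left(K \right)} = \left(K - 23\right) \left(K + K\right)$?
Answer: $- \frac{298221398}{9593} \approx -31087.0$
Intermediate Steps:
$w{\left(K \right)} = 2 K \left(-23 + K\right)$ ($w{\left(K \right)} = \left(-23 + K\right) 2 K = 2 K \left(-23 + K\right)$)
$\frac{29042 + w{\left(\left(97 + \left(-2 - 2\right) 0\right) \left(47 + 79\right) \right)}}{19891 - 29484} = \frac{29042 + 2 \left(97 + \left(-2 - 2\right) 0\right) \left(47 + 79\right) \left(-23 + \left(97 + \left(-2 - 2\right) 0\right) \left(47 + 79\right)\right)}{19891 - 29484} = \frac{29042 + 2 \left(97 - 0\right) 126 \left(-23 + \left(97 - 0\right) 126\right)}{19891 - 29484} = \frac{29042 + 2 \left(97 + 0\right) 126 \left(-23 + \left(97 + 0\right) 126\right)}{-9593} = \left(29042 + 2 \cdot 97 \cdot 126 \left(-23 + 97 \cdot 126\right)\right) \left(- \frac{1}{9593}\right) = \left(29042 + 2 \cdot 12222 \left(-23 + 12222\right)\right) \left(- \frac{1}{9593}\right) = \left(29042 + 2 \cdot 12222 \cdot 12199\right) \left(- \frac{1}{9593}\right) = \left(29042 + 298192356\right) \left(- \frac{1}{9593}\right) = 298221398 \left(- \frac{1}{9593}\right) = - \frac{298221398}{9593}$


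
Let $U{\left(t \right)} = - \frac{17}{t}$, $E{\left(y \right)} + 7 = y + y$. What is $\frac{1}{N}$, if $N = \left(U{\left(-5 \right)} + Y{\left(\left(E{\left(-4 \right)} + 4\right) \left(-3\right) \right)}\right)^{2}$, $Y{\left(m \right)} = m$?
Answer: $\frac{25}{33124} \approx 0.00075474$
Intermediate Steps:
$E{\left(y \right)} = -7 + 2 y$ ($E{\left(y \right)} = -7 + \left(y + y\right) = -7 + 2 y$)
$N = \frac{33124}{25}$ ($N = \left(- \frac{17}{-5} + \left(\left(-7 + 2 \left(-4\right)\right) + 4\right) \left(-3\right)\right)^{2} = \left(\left(-17\right) \left(- \frac{1}{5}\right) + \left(\left(-7 - 8\right) + 4\right) \left(-3\right)\right)^{2} = \left(\frac{17}{5} + \left(-15 + 4\right) \left(-3\right)\right)^{2} = \left(\frac{17}{5} - -33\right)^{2} = \left(\frac{17}{5} + 33\right)^{2} = \left(\frac{182}{5}\right)^{2} = \frac{33124}{25} \approx 1325.0$)
$\frac{1}{N} = \frac{1}{\frac{33124}{25}} = \frac{25}{33124}$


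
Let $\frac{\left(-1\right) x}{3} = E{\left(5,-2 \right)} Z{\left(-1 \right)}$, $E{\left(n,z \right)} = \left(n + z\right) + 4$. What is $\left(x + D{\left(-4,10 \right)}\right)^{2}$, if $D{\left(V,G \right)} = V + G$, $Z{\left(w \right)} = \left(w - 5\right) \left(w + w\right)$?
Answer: $60516$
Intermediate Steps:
$Z{\left(w \right)} = 2 w \left(-5 + w\right)$ ($Z{\left(w \right)} = \left(-5 + w\right) 2 w = 2 w \left(-5 + w\right)$)
$E{\left(n,z \right)} = 4 + n + z$
$D{\left(V,G \right)} = G + V$
$x = -252$ ($x = - 3 \left(4 + 5 - 2\right) 2 \left(-1\right) \left(-5 - 1\right) = - 3 \cdot 7 \cdot 2 \left(-1\right) \left(-6\right) = - 3 \cdot 7 \cdot 12 = \left(-3\right) 84 = -252$)
$\left(x + D{\left(-4,10 \right)}\right)^{2} = \left(-252 + \left(10 - 4\right)\right)^{2} = \left(-252 + 6\right)^{2} = \left(-246\right)^{2} = 60516$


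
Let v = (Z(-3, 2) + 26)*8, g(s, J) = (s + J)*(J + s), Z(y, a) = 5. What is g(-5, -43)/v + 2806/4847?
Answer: 1482922/150257 ≈ 9.8692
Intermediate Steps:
g(s, J) = (J + s)**2 (g(s, J) = (J + s)*(J + s) = (J + s)**2)
v = 248 (v = (5 + 26)*8 = 31*8 = 248)
g(-5, -43)/v + 2806/4847 = (-43 - 5)**2/248 + 2806/4847 = (-48)**2*(1/248) + 2806*(1/4847) = 2304*(1/248) + 2806/4847 = 288/31 + 2806/4847 = 1482922/150257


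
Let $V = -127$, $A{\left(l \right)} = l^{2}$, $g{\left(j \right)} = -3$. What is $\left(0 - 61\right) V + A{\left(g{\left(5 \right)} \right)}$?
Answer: $7756$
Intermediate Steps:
$\left(0 - 61\right) V + A{\left(g{\left(5 \right)} \right)} = \left(0 - 61\right) \left(-127\right) + \left(-3\right)^{2} = \left(0 - 61\right) \left(-127\right) + 9 = \left(-61\right) \left(-127\right) + 9 = 7747 + 9 = 7756$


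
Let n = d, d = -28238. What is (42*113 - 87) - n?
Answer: 32897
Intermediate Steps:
n = -28238
(42*113 - 87) - n = (42*113 - 87) - 1*(-28238) = (4746 - 87) + 28238 = 4659 + 28238 = 32897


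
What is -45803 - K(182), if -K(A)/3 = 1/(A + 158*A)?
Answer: -441815737/9646 ≈ -45803.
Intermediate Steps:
K(A) = -1/(53*A) (K(A) = -3/(A + 158*A) = -3*1/(159*A) = -1/(53*A))
-45803 - K(182) = -45803 - (-1)/(53*182) = -45803 - 1*(-1/9646) = -45803 + 1/9646 = -441815737/9646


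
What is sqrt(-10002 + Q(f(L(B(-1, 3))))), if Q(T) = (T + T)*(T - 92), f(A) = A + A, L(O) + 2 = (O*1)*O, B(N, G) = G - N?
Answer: I*sqrt(13586) ≈ 116.56*I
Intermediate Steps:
L(O) = -2 + O**2 (L(O) = -2 + (O*1)*O = -2 + O*O = -2 + O**2)
f(A) = 2*A
Q(T) = 2*T*(-92 + T) (Q(T) = (2*T)*(-92 + T) = 2*T*(-92 + T))
sqrt(-10002 + Q(f(L(B(-1, 3))))) = sqrt(-10002 + 2*(2*(-2 + (3 - 1*(-1))**2))*(-92 + 2*(-2 + (3 - 1*(-1))**2))) = sqrt(-10002 + 2*(2*(-2 + (3 + 1)**2))*(-92 + 2*(-2 + (3 + 1)**2))) = sqrt(-10002 + 2*(2*(-2 + 4**2))*(-92 + 2*(-2 + 4**2))) = sqrt(-10002 + 2*(2*(-2 + 16))*(-92 + 2*(-2 + 16))) = sqrt(-10002 + 2*(2*14)*(-92 + 2*14)) = sqrt(-10002 + 2*28*(-92 + 28)) = sqrt(-10002 + 2*28*(-64)) = sqrt(-10002 - 3584) = sqrt(-13586) = I*sqrt(13586)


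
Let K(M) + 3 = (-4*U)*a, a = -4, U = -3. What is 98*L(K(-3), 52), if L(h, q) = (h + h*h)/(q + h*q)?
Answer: -2499/26 ≈ -96.115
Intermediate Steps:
K(M) = -51 (K(M) = -3 - 4*(-3)*(-4) = -3 + 12*(-4) = -3 - 48 = -51)
L(h, q) = (h + h²)/(q + h*q)
98*L(K(-3), 52) = 98*(-51/52) = -2499/26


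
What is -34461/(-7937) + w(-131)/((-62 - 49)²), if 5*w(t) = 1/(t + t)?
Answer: 556218107173/128107227870 ≈ 4.3418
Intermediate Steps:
w(t) = 1/(10*t) (w(t) = 1/(5*(t + t)) = 1/(5*((2*t))) = (1/(2*t))/5 = 1/(10*t))
-34461/(-7937) + w(-131)/((-62 - 49)²) = -34461/(-7937) + ((⅒)/(-131))/((-62 - 49)²) = -34461*(-1/7937) + ((⅒)*(-1/131))/((-111)²) = 34461/7937 - 1/1310/12321 = 34461/7937 - 1/1310*1/12321 = 34461/7937 - 1/16140510 = 556218107173/128107227870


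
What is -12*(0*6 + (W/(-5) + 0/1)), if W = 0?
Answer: 0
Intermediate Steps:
-12*(0*6 + (W/(-5) + 0/1)) = -12*(0*6 + (0/(-5) + 0/1)) = -12*(0 + (0*(-1/5) + 0*1)) = -12*(0 + (0 + 0)) = -12*(0 + 0) = -12*0 = 0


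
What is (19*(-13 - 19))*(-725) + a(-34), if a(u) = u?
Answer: 440766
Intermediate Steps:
(19*(-13 - 19))*(-725) + a(-34) = (19*(-13 - 19))*(-725) - 34 = (19*(-32))*(-725) - 34 = -608*(-725) - 34 = 440800 - 34 = 440766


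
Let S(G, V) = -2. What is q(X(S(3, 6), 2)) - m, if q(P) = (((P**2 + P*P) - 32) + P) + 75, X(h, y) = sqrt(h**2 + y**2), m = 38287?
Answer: -38228 + 2*sqrt(2) ≈ -38225.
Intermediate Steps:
q(P) = 43 + P + 2*P**2 (q(P) = (((P**2 + P**2) - 32) + P) + 75 = ((2*P**2 - 32) + P) + 75 = ((-32 + 2*P**2) + P) + 75 = (-32 + P + 2*P**2) + 75 = 43 + P + 2*P**2)
q(X(S(3, 6), 2)) - m = (43 + sqrt((-2)**2 + 2**2) + 2*(sqrt((-2)**2 + 2**2))**2) - 1*38287 = (43 + sqrt(4 + 4) + 2*(sqrt(4 + 4))**2) - 38287 = (43 + sqrt(8) + 2*(sqrt(8))**2) - 38287 = (43 + 2*sqrt(2) + 2*(2*sqrt(2))**2) - 38287 = (43 + 2*sqrt(2) + 2*8) - 38287 = (43 + 2*sqrt(2) + 16) - 38287 = (59 + 2*sqrt(2)) - 38287 = -38228 + 2*sqrt(2)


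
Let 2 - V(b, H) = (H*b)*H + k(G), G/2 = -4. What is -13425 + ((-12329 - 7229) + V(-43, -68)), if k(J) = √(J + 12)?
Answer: 165849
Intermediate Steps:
G = -8 (G = 2*(-4) = -8)
k(J) = √(12 + J)
V(b, H) = -b*H² (V(b, H) = 2 - ((H*b)*H + √(12 - 8)) = 2 - (b*H² + √4) = 2 - (b*H² + 2) = 2 - (2 + b*H²) = 2 + (-2 - b*H²) = -b*H²)
-13425 + ((-12329 - 7229) + V(-43, -68)) = -13425 + ((-12329 - 7229) - 1*(-43)*(-68)²) = -13425 + (-19558 - 1*(-43)*4624) = -13425 + (-19558 + 198832) = -13425 + 179274 = 165849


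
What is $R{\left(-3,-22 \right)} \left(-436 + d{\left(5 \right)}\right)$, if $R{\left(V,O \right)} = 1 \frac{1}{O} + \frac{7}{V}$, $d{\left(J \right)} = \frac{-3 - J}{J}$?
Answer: $\frac{171758}{165} \approx 1041.0$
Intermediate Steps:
$d{\left(J \right)} = \frac{-3 - J}{J}$
$R{\left(V,O \right)} = \frac{1}{O} + \frac{7}{V}$
$R{\left(-3,-22 \right)} \left(-436 + d{\left(5 \right)}\right) = \left(\frac{1}{-22} + \frac{7}{-3}\right) \left(-436 + \frac{-3 - 5}{5}\right) = \left(- \frac{1}{22} + 7 \left(- \frac{1}{3}\right)\right) \left(-436 + \frac{-3 - 5}{5}\right) = \left(- \frac{1}{22} - \frac{7}{3}\right) \left(-436 + \frac{1}{5} \left(-8\right)\right) = - \frac{157 \left(-436 - \frac{8}{5}\right)}{66} = \left(- \frac{157}{66}\right) \left(- \frac{2188}{5}\right) = \frac{171758}{165}$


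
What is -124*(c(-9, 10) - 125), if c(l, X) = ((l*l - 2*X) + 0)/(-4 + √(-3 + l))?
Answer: 116064/7 + 3782*I*√3/7 ≈ 16581.0 + 935.8*I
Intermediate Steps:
c(l, X) = (l² - 2*X)/(-4 + √(-3 + l)) (c(l, X) = ((l² - 2*X) + 0)/(-4 + √(-3 + l)) = (l² - 2*X)/(-4 + √(-3 + l)))
-124*(c(-9, 10) - 125) = -124*(((-9)² - 2*10)/(-4 + √(-3 - 9)) - 125) = -124*((81 - 20)/(-4 + √(-12)) - 125) = -124*(61/(-4 + 2*I*√3) - 125) = -124*(-125 + 61/(-4 + 2*I*√3)) = 15500 - 7564/(-4 + 2*I*√3)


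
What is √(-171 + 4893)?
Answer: √4722 ≈ 68.717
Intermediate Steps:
√(-171 + 4893) = √4722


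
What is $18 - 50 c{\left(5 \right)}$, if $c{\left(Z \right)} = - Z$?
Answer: $268$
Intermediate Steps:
$18 - 50 c{\left(5 \right)} = 18 - 50 \left(\left(-1\right) 5\right) = 18 - -250 = 18 + 250 = 268$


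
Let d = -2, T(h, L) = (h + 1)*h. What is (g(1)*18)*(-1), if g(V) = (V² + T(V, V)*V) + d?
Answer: -18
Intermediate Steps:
T(h, L) = h*(1 + h) (T(h, L) = (1 + h)*h = h*(1 + h))
g(V) = -2 + V² + V²*(1 + V) (g(V) = (V² + (V*(1 + V))*V) - 2 = (V² + V²*(1 + V)) - 2 = -2 + V² + V²*(1 + V))
(g(1)*18)*(-1) = ((-2 + 1³ + 2*1²)*18)*(-1) = ((-2 + 1 + 2*1)*18)*(-1) = ((-2 + 1 + 2)*18)*(-1) = (1*18)*(-1) = 18*(-1) = -18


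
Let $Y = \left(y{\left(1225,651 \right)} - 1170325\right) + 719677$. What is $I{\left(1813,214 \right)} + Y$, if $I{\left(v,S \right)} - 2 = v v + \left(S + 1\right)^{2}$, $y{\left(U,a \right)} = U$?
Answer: $2883773$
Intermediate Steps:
$I{\left(v,S \right)} = 2 + v^{2} + \left(1 + S\right)^{2}$ ($I{\left(v,S \right)} = 2 + \left(v v + \left(S + 1\right)^{2}\right) = 2 + \left(v^{2} + \left(1 + S\right)^{2}\right) = 2 + v^{2} + \left(1 + S\right)^{2}$)
$Y = -449423$ ($Y = \left(1225 - 1170325\right) + 719677 = -1169100 + 719677 = -449423$)
$I{\left(1813,214 \right)} + Y = \left(2 + 1813^{2} + \left(1 + 214\right)^{2}\right) - 449423 = \left(2 + 3286969 + 215^{2}\right) - 449423 = \left(2 + 3286969 + 46225\right) - 449423 = 3333196 - 449423 = 2883773$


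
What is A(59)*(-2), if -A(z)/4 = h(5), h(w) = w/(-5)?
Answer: -8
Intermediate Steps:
h(w) = -w/5 (h(w) = w*(-1/5) = -w/5)
A(z) = 4 (A(z) = -(-4)*5/5 = -4*(-1) = 4)
A(59)*(-2) = 4*(-2) = -8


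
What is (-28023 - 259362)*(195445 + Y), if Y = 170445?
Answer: -105151297650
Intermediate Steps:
(-28023 - 259362)*(195445 + Y) = (-28023 - 259362)*(195445 + 170445) = -287385*365890 = -105151297650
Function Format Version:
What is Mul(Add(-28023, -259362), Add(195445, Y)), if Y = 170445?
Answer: -105151297650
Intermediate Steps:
Mul(Add(-28023, -259362), Add(195445, Y)) = Mul(Add(-28023, -259362), Add(195445, 170445)) = Mul(-287385, 365890) = -105151297650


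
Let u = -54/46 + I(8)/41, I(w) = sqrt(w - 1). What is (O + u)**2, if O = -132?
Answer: 15771093592/889249 - 6126*sqrt(7)/943 ≈ 17718.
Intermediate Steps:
I(w) = sqrt(-1 + w)
u = -27/23 + sqrt(7)/41 (u = -54/46 + sqrt(-1 + 8)/41 = -54*1/46 + sqrt(7)*(1/41) = -27/23 + sqrt(7)/41 ≈ -1.1094)
(O + u)**2 = (-132 + (-27/23 + sqrt(7)/41))**2 = (-3063/23 + sqrt(7)/41)**2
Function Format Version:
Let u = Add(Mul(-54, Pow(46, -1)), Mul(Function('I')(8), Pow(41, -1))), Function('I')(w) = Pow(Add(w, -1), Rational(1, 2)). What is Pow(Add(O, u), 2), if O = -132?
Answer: Add(Rational(15771093592, 889249), Mul(Rational(-6126, 943), Pow(7, Rational(1, 2)))) ≈ 17718.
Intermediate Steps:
Function('I')(w) = Pow(Add(-1, w), Rational(1, 2))
u = Add(Rational(-27, 23), Mul(Rational(1, 41), Pow(7, Rational(1, 2)))) (u = Add(Mul(-54, Pow(46, -1)), Mul(Pow(Add(-1, 8), Rational(1, 2)), Pow(41, -1))) = Add(Mul(-54, Rational(1, 46)), Mul(Pow(7, Rational(1, 2)), Rational(1, 41))) = Add(Rational(-27, 23), Mul(Rational(1, 41), Pow(7, Rational(1, 2)))) ≈ -1.1094)
Pow(Add(O, u), 2) = Pow(Add(-132, Add(Rational(-27, 23), Mul(Rational(1, 41), Pow(7, Rational(1, 2))))), 2) = Pow(Add(Rational(-3063, 23), Mul(Rational(1, 41), Pow(7, Rational(1, 2)))), 2)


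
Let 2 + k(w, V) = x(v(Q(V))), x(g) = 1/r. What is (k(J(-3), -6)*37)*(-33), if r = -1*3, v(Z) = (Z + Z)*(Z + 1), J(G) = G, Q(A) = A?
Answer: 2849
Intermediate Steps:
v(Z) = 2*Z*(1 + Z) (v(Z) = (2*Z)*(1 + Z) = 2*Z*(1 + Z))
r = -3
x(g) = -1/3 (x(g) = 1/(-3) = 1*(-1/3) = -1/3)
k(w, V) = -7/3 (k(w, V) = -2 - 1/3 = -7/3)
(k(J(-3), -6)*37)*(-33) = -7/3*37*(-33) = -259/3*(-33) = 2849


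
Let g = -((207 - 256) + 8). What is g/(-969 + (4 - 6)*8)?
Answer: -41/985 ≈ -0.041624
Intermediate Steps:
g = 41 (g = -(-49 + 8) = -1*(-41) = 41)
g/(-969 + (4 - 6)*8) = 41/(-969 + (4 - 6)*8) = 41/(-969 - 2*8) = 41/(-969 - 16) = 41/(-985) = -1/985*41 = -41/985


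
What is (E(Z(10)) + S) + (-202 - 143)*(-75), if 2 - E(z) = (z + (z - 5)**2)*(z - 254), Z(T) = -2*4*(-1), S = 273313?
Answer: 303372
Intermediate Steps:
Z(T) = 8 (Z(T) = -8*(-1) = 8)
E(z) = 2 - (-254 + z)*(z + (-5 + z)**2) (E(z) = 2 - (z + (z - 5)**2)*(z - 254) = 2 - (z + (-5 + z)**2)*(-254 + z) = 2 - (-254 + z)*(z + (-5 + z)**2))
(E(Z(10)) + S) + (-202 - 143)*(-75) = ((6352 - 1*8**3 - 2311*8 + 263*8**2) + 273313) + (-202 - 143)*(-75) = ((6352 - 1*512 - 18488 + 263*64) + 273313) - 345*(-75) = ((6352 - 512 - 18488 + 16832) + 273313) + 25875 = (4184 + 273313) + 25875 = 277497 + 25875 = 303372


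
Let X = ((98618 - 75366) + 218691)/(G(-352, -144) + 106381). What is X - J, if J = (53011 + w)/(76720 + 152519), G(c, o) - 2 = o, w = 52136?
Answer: 4921339916/2706013569 ≈ 1.8187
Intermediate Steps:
G(c, o) = 2 + o
X = 241943/106239 (X = ((98618 - 75366) + 218691)/((2 - 144) + 106381) = (23252 + 218691)/(-142 + 106381) = 241943/106239 ≈ 2.2773)
J = 11683/25471 (J = (53011 + 52136)/(76720 + 152519) = 105147/229239 = 105147*(1/229239) = 11683/25471 ≈ 0.45868)
X - J = 241943/106239 - 1*11683/25471 = 241943/106239 - 11683/25471 = 4921339916/2706013569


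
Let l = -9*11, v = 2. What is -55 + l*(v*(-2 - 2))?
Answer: 737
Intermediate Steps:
l = -99
-55 + l*(v*(-2 - 2)) = -55 - 198*(-2 - 2) = -55 - 198*(-4) = -55 - 99*(-8) = -55 + 792 = 737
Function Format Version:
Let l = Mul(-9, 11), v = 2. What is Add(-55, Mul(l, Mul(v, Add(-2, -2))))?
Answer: 737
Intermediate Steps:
l = -99
Add(-55, Mul(l, Mul(v, Add(-2, -2)))) = Add(-55, Mul(-99, Mul(2, Add(-2, -2)))) = Add(-55, Mul(-99, Mul(2, -4))) = Add(-55, Mul(-99, -8)) = Add(-55, 792) = 737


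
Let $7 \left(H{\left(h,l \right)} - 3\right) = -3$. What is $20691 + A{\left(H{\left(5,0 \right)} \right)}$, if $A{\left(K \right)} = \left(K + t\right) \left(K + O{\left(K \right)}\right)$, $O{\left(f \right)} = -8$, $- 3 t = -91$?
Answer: $\frac{3015319}{147} \approx 20512.0$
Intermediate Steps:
$t = \frac{91}{3}$ ($t = \left(- \frac{1}{3}\right) \left(-91\right) = \frac{91}{3} \approx 30.333$)
$H{\left(h,l \right)} = \frac{18}{7}$ ($H{\left(h,l \right)} = 3 + \frac{1}{7} \left(-3\right) = 3 - \frac{3}{7} = \frac{18}{7}$)
$A{\left(K \right)} = \left(-8 + K\right) \left(\frac{91}{3} + K\right)$ ($A{\left(K \right)} = \left(K + \frac{91}{3}\right) \left(K - 8\right) = \left(\frac{91}{3} + K\right) \left(-8 + K\right) = \left(-8 + K\right) \left(\frac{91}{3} + K\right)$)
$20691 + A{\left(H{\left(5,0 \right)} \right)} = 20691 + \left(- \frac{728}{3} + \left(\frac{18}{7}\right)^{2} + \frac{67}{3} \cdot \frac{18}{7}\right) = 20691 + \left(- \frac{728}{3} + \frac{324}{49} + \frac{402}{7}\right) = 20691 - \frac{26258}{147} = \frac{3015319}{147}$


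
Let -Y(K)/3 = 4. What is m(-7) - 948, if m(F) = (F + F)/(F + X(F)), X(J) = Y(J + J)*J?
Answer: -10430/11 ≈ -948.18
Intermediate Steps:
Y(K) = -12 (Y(K) = -3*4 = -12)
X(J) = -12*J
m(F) = -2/11 (m(F) = (F + F)/(F - 12*F) = (2*F)/((-11*F)) = (2*F)*(-1/(11*F)) = -2/11)
m(-7) - 948 = -2/11 - 948 = -10430/11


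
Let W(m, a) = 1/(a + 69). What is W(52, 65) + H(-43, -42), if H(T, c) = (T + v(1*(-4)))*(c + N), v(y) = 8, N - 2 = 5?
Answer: 164151/134 ≈ 1225.0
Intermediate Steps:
W(m, a) = 1/(69 + a)
N = 7 (N = 2 + 5 = 7)
H(T, c) = (7 + c)*(8 + T) (H(T, c) = (T + 8)*(c + 7) = (8 + T)*(7 + c) = (7 + c)*(8 + T))
W(52, 65) + H(-43, -42) = 1/(69 + 65) + (56 + 7*(-43) + 8*(-42) - 43*(-42)) = 1/134 + (56 - 301 - 336 + 1806) = 1/134 + 1225 = 164151/134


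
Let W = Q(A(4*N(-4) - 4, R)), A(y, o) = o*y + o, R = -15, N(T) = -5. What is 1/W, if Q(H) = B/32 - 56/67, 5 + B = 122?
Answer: 2144/6047 ≈ 0.35456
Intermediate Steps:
B = 117 (B = -5 + 122 = 117)
A(y, o) = o + o*y
Q(H) = 6047/2144 (Q(H) = 117/32 - 56/67 = 6047/2144)
W = 6047/2144 ≈ 2.8204
1/W = 1/(6047/2144) = 2144/6047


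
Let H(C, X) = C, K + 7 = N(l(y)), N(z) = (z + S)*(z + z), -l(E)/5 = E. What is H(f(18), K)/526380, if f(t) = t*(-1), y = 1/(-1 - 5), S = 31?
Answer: -3/87730 ≈ -3.4196e-5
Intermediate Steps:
y = -⅙ (y = 1/(-6) = -⅙ ≈ -0.16667)
l(E) = -5*E
N(z) = 2*z*(31 + z) (N(z) = (z + 31)*(z + z) = (31 + z)*(2*z) = 2*z*(31 + z))
K = 829/18 (K = -7 + 2*(-5*(-⅙))*(31 - 5*(-⅙)) = -7 + 2*(⅚)*(31 + ⅚) = -7 + 2*(⅚)*(191/6) = -7 + 955/18 = 829/18 ≈ 46.056)
f(t) = -t
H(f(18), K)/526380 = -1*18/526380 = -18*1/526380 = -3/87730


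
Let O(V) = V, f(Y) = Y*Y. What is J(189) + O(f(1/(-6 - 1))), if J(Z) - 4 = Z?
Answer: 9458/49 ≈ 193.02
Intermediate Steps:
J(Z) = 4 + Z
f(Y) = Y²
J(189) + O(f(1/(-6 - 1))) = (4 + 189) + (1/(-6 - 1))² = 193 + (1/(-7))² = 193 + (-⅐)² = 193 + 1/49 = 9458/49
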